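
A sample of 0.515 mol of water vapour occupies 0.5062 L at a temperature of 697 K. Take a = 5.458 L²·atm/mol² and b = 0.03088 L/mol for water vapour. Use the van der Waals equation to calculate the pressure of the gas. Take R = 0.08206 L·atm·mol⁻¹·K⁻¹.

P = nRT/(V − nb) − a n²/V²
nRT/(V − nb) = (0.515)(0.08206)(697)/(0.5062 − 0.515×0.03088) = 29.456/0.49030 = 60.078 atm
a n²/V² = (5.458)(0.515)²/(0.5062)² = 5.6494 atm
P = 60.078 − 5.6494 = 54.43 atm

P ≈ 54.43 atm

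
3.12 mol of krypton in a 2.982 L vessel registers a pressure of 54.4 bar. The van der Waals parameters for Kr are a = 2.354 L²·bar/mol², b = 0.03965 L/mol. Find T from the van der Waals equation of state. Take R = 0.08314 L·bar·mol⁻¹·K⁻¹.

T = (P + a n²/V²)(V − nb)/(nR)
P + a n²/V² = 54.4 + (2.354)(3.12)²/(2.982)² = 56.977 bar
V − nb = 2.982 − (3.12)(0.03965) = 2.8583 L
T = (56.977)(2.8583)/((3.12)(0.08314)) = 627.8 K

T ≈ 627.8 K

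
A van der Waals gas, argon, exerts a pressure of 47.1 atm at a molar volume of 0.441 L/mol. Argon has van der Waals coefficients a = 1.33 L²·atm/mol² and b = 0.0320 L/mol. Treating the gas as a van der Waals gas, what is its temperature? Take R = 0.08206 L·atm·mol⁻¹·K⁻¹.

T = (P + a/V_m²)(V_m − b)/R
P + a/V_m² = 47.1 + 1.33/(0.441)² = 53.939 atm
V_m − b = 0.441 − 0.0320 = 0.40900 L/mol
T = (53.939)(0.40900)/0.08206 = 268.8 K

T ≈ 268.8 K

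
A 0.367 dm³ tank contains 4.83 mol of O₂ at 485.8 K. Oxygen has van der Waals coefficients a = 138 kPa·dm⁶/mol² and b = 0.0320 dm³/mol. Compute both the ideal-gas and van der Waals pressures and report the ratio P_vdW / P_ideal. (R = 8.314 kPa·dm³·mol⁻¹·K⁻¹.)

P_vdW / P_ideal ≈ 1.278

Ideal: P_ideal = nRT/V = (4.83)(8.314)(485.8)/0.367 = 53155.5 kPa
vdW: P = nRT/(V − nb) − a n²/V² = 19508.1/0.212440 − 3219.39/0.134689 = 91828.8 − 23902.4 = 67926.4 kPa
Ratio = 67926.4/53155.5 = 1.278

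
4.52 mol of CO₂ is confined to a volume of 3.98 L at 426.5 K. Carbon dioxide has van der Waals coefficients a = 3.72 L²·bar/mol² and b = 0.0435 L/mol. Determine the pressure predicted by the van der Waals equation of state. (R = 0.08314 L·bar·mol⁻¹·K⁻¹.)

P ≈ 37.57 bar

P = nRT/(V − nb) − a n²/V²
nRT/(V − nb) = (4.52)(0.08314)(426.5)/(3.98 − 4.52×0.0435) = 160.28/3.7834 = 42.364 bar
a n²/V² = (3.72)(4.52)²/(3.98)² = 4.7979 bar
P = 42.364 − 4.7979 = 37.57 bar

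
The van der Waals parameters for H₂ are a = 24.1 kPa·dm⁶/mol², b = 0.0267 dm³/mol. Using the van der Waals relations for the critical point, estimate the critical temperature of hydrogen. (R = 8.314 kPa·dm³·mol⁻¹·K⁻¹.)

T_c ≈ 32.17 K

For a van der Waals gas, T_c = 8a/(27Rb).
T_c = 8×24.1/(27×8.314×0.0267) = 192.80/5.9936 = 32.17 K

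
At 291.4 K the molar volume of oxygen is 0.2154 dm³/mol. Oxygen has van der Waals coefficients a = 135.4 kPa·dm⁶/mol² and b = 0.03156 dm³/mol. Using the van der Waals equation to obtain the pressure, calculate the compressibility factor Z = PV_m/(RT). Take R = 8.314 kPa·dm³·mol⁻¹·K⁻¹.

Z ≈ 0.9122

P = RT/(V_m − b) − a/V_m² = (8.314)(291.4)/(0.2154 − 0.03156) − 135.4/(0.2154)²
  = 2422.7/0.18384 − 2918.3 = 13178 − 2918.3 = 10260 kPa
Z = PV_m/(RT) = (10260)(0.2154)/((8.314)(291.4)) = 2210.0/2422.7 = 0.9122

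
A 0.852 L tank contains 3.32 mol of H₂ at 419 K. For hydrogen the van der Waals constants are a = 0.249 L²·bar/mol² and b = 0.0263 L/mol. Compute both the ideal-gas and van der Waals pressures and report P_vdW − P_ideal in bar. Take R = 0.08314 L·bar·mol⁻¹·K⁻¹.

Ideal: P_ideal = nRT/V = (3.32)(0.08314)(419)/0.852 = 135.745 bar
vdW: P = nRT/(V − nb) − a n²/V² = 115.654/0.764684 − 2.74458/0.725904 = 151.244 − 3.78091 = 147.463 bar
ΔP = 147.463 − 135.745 = 11.72 bar

ΔP ≈ 11.72 bar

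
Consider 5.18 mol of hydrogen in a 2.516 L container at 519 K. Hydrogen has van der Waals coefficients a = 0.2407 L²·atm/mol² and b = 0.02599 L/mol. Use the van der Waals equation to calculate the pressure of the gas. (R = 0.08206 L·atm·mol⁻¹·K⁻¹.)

P = nRT/(V − nb) − a n²/V²
nRT/(V − nb) = (5.18)(0.08206)(519)/(2.516 − 5.18×0.02599) = 220.61/2.3814 = 92.639 atm
a n²/V² = (0.2407)(5.18)²/(2.516)² = 1.0203 atm
P = 92.639 − 1.0203 = 91.62 atm

P ≈ 91.62 atm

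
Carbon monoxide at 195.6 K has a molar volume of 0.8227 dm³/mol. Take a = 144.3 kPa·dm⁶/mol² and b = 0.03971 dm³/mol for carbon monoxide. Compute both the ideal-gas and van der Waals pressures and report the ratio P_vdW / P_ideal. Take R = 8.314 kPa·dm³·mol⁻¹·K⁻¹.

Ideal: P_ideal = RT/V_m = (8.314)(195.6)/0.8227 = 1976.68 kPa
vdW: P = RT/(V_m − b) − a/V_m² = 1626.22/0.782990 − 144.3/0.676835 = 2076.94 − 213.198 = 1863.74 kPa
Ratio = 1863.74/1976.68 = 0.9429

P_vdW / P_ideal ≈ 0.9429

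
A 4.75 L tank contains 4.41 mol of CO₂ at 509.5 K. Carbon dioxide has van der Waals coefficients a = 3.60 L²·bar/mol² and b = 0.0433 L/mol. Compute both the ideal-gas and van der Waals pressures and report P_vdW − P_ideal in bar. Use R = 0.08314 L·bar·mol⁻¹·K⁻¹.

ΔP ≈ -1.456 bar

Ideal: P_ideal = nRT/V = (4.41)(0.08314)(509.5)/4.75 = 39.3278 bar
vdW: P = nRT/(V − nb) − a n²/V² = 186.807/4.55905 − 70.0132/22.5625 = 40.9750 − 3.10308 = 37.8719 bar
ΔP = 37.8719 − 39.3278 = -1.456 bar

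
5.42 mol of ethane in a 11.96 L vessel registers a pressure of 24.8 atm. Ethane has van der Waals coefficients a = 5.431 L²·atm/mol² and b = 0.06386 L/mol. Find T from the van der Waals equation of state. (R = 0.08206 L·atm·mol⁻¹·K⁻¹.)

T = (P + a n²/V²)(V − nb)/(nR)
P + a n²/V² = 24.8 + (5.431)(5.42)²/(11.96)² = 25.915 atm
V − nb = 11.96 − (5.42)(0.06386) = 11.614 L
T = (25.915)(11.614)/((5.42)(0.08206)) = 676.7 K

T ≈ 676.7 K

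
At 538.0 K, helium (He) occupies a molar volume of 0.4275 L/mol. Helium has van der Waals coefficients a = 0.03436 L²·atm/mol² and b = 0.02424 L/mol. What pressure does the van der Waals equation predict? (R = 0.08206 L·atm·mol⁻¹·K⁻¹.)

P = RT/(V_m − b) − a/V_m²
RT/(V_m − b) = (0.08206)(538.0)/(0.4275 − 0.02424) = 44.148/0.40326 = 109.48 atm
a/V_m² = 0.03436/(0.4275)² = 0.18801 atm
P = 109.48 − 0.18801 = 109.3 atm

P ≈ 109.3 atm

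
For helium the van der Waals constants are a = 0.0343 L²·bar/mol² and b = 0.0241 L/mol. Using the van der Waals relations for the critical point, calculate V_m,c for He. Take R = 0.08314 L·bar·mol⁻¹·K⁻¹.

V_m,c ≈ 0.07230 L/mol

For a van der Waals gas, V_m,c = 3b.
V_m,c = 3×0.0241 = 0.07230 L/mol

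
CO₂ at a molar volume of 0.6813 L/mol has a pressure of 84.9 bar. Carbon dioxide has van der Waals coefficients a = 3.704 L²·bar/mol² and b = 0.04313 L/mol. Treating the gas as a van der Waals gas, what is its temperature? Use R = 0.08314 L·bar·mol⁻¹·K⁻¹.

T = (P + a/V_m²)(V_m − b)/R
P + a/V_m² = 84.9 + 3.704/(0.6813)² = 92.880 bar
V_m − b = 0.6813 − 0.04313 = 0.63817 L/mol
T = (92.880)(0.63817)/0.08314 = 712.9 K

T ≈ 712.9 K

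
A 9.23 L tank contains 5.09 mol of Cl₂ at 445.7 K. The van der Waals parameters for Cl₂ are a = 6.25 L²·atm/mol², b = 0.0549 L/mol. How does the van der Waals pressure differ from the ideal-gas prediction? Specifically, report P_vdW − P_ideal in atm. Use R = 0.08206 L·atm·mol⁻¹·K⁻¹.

Ideal: P_ideal = nRT/V = (5.09)(0.08206)(445.7)/9.23 = 20.1693 atm
vdW: P = nRT/(V − nb) − a n²/V² = 186.162/8.95056 − 161.926/85.1929 = 20.7989 − 1.90070 = 18.8982 atm
ΔP = 18.8982 − 20.1693 = -1.271 atm

ΔP ≈ -1.271 atm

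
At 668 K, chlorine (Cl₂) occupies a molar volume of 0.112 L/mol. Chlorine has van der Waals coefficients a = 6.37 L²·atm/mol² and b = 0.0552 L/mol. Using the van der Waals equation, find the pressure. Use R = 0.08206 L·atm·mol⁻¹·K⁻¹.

P ≈ 457.3 atm

P = RT/(V_m − b) − a/V_m²
RT/(V_m − b) = (0.08206)(668)/(0.112 − 0.0552) = 54.816/0.056800 = 965.07 atm
a/V_m² = 6.37/(0.112)² = 507.81 atm
P = 965.07 − 507.81 = 457.3 atm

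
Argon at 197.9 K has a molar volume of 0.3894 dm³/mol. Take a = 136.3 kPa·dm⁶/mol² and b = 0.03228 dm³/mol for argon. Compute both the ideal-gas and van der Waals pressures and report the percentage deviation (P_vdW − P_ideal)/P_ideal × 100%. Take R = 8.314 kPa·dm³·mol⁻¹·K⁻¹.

-12.23 %

Ideal: P_ideal = RT/V_m = (8.314)(197.9)/0.3894 = 4225.32 kPa
vdW: P = RT/(V_m − b) − a/V_m² = 1645.34/0.357120 − 136.3/0.151632 = 4607.25 − 898.887 = 3708.36 kPa
% deviation = (3708.36 − 4225.32)/4225.32 × 100% = -12.23%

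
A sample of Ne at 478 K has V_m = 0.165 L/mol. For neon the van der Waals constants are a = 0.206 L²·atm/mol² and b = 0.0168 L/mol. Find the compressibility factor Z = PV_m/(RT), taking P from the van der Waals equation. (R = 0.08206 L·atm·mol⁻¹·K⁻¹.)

Z ≈ 1.082

P = RT/(V_m − b) − a/V_m² = (0.08206)(478)/(0.165 − 0.0168) − 0.206/(0.165)²
  = 39.225/0.14820 − 7.5666 = 264.68 − 7.5666 = 257.11 atm
Z = PV_m/(RT) = (257.11)(0.165)/((0.08206)(478)) = 42.423/39.225 = 1.082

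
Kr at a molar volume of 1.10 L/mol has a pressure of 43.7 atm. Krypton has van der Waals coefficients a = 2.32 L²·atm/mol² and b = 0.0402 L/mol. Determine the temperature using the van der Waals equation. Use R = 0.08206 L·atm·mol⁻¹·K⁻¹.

T = (P + a/V_m²)(V_m − b)/R
P + a/V_m² = 43.7 + 2.32/(1.10)² = 45.617 atm
V_m − b = 1.10 − 0.0402 = 1.0598 L/mol
T = (45.617)(1.0598)/0.08206 = 589.1 K

T ≈ 589.1 K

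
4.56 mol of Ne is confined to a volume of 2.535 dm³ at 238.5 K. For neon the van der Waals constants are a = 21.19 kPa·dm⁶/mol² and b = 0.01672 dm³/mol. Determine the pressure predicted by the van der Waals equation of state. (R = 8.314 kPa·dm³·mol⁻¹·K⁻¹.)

P ≈ 3609 kPa

P = nRT/(V − nb) − a n²/V²
nRT/(V − nb) = (4.56)(8.314)(238.5)/(2.535 − 4.56×0.01672) = 9042.0/2.4588 = 3677.4 kPa
a n²/V² = (21.19)(4.56)²/(2.535)² = 68.565 kPa
P = 3677.4 − 68.565 = 3609 kPa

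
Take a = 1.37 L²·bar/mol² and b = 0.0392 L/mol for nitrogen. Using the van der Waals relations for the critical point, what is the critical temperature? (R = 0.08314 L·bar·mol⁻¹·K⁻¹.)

T_c ≈ 124.6 K

For a van der Waals gas, T_c = 8a/(27Rb).
T_c = 8×1.37/(27×0.08314×0.0392) = 10.960/0.087995 = 124.6 K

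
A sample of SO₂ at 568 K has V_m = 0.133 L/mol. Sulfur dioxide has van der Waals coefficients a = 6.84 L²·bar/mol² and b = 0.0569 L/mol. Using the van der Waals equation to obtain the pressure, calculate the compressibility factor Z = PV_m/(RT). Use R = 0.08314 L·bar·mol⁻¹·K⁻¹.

P = RT/(V_m − b) − a/V_m² = (0.08314)(568)/(0.133 − 0.0569) − 6.84/(0.133)²
  = 47.224/0.076100 − 386.68 = 620.55 − 386.68 = 233.87 bar
Z = PV_m/(RT) = (233.87)(0.133)/((0.08314)(568)) = 31.105/47.224 = 0.6587

Z ≈ 0.6587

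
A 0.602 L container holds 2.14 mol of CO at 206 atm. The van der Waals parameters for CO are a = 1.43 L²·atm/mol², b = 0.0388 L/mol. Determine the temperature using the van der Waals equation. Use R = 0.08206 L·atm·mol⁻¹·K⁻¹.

T = (P + a n²/V²)(V − nb)/(nR)
P + a n²/V² = 206 + (1.43)(2.14)²/(0.602)² = 224.07 atm
V − nb = 0.602 − (2.14)(0.0388) = 0.51897 L
T = (224.07)(0.51897)/((2.14)(0.08206)) = 662.2 K

T ≈ 662.2 K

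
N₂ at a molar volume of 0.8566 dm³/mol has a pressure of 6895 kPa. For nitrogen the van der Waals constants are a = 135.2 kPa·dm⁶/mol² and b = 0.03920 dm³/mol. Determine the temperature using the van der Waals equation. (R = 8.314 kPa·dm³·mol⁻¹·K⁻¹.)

T ≈ 696.0 K

T = (P + a/V_m²)(V_m − b)/R
P + a/V_m² = 6895 + 135.2/(0.8566)² = 7079.3 kPa
V_m − b = 0.8566 − 0.03920 = 0.81740 dm³/mol
T = (7079.3)(0.81740)/8.314 = 696.0 K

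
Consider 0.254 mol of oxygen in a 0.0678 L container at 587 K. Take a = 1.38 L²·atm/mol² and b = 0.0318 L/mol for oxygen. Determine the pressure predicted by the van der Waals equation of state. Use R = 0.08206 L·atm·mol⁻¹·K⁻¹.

P = nRT/(V − nb) − a n²/V²
nRT/(V − nb) = (0.254)(0.08206)(587)/(0.0678 − 0.254×0.0318) = 12.235/0.059723 = 204.86 atm
a n²/V² = (1.38)(0.254)²/(0.0678)² = 19.368 atm
P = 204.86 − 19.368 = 185.5 atm

P ≈ 185.5 atm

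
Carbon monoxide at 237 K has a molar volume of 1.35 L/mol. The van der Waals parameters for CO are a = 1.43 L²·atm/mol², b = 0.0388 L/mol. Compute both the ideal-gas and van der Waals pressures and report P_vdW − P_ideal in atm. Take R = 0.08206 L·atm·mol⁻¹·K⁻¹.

Ideal: P_ideal = RT/V_m = (0.08206)(237)/1.35 = 14.4061 atm
vdW: P = RT/(V_m − b) − a/V_m² = 19.4482/1.31120 − 1.43/1.82250 = 14.8324 − 0.784636 = 14.0478 atm
ΔP = 14.0478 − 14.4061 = -0.358 atm

ΔP ≈ -0.358 atm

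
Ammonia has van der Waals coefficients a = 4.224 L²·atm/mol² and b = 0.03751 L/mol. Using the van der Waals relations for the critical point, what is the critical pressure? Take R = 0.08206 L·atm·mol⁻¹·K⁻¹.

For a van der Waals gas, P_c = a/(27b²).
P_c = 4.224/(27×(0.03751)²) = 4.224/0.037989 = 111.2 atm

P_c ≈ 111.2 atm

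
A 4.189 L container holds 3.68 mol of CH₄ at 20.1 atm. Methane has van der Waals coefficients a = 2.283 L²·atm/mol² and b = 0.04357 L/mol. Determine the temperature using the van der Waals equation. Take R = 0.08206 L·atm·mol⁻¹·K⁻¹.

T ≈ 291.7 K

T = (P + a n²/V²)(V − nb)/(nR)
P + a n²/V² = 20.1 + (2.283)(3.68)²/(4.189)² = 21.862 atm
V − nb = 4.189 − (3.68)(0.04357) = 4.0287 L
T = (21.862)(4.0287)/((3.68)(0.08206)) = 291.7 K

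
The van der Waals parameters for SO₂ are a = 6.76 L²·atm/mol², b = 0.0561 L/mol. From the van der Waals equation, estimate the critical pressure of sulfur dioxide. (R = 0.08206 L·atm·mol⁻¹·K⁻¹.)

For a van der Waals gas, P_c = a/(27b²).
P_c = 6.76/(27×(0.0561)²) = 6.76/0.084975 = 79.55 atm

P_c ≈ 79.55 atm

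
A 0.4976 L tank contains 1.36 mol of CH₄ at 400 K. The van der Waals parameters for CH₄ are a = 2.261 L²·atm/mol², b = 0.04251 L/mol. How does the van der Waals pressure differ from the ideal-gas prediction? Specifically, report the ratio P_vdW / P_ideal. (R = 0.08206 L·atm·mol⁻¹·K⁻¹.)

P_vdW / P_ideal ≈ 0.9432

Ideal: P_ideal = nRT/V = (1.36)(0.08206)(400)/0.4976 = 89.7119 atm
vdW: P = nRT/(V − nb) − a n²/V² = 44.6406/0.439786 − 4.18195/0.247606 = 101.505 − 16.8895 = 84.616 atm
Ratio = 84.616/89.7119 = 0.9432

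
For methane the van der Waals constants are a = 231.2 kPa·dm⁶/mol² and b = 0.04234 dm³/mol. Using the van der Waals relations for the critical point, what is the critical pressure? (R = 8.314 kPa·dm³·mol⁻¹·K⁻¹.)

P_c ≈ 4777 kPa

For a van der Waals gas, P_c = a/(27b²).
P_c = 231.2/(27×(0.04234)²) = 231.2/0.048402 = 4777 kPa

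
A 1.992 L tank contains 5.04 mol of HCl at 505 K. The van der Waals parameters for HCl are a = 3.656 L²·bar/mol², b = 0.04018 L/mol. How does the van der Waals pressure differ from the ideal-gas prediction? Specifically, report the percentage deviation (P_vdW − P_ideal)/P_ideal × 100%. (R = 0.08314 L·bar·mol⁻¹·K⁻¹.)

Ideal: P_ideal = nRT/V = (5.04)(0.08314)(505)/1.992 = 106.229 bar
vdW: P = nRT/(V − nb) − a n²/V² = 211.608/1.78949 − 92.8682/3.96806 = 118.250 − 23.4039 = 94.846 bar
% deviation = (94.846 − 106.229)/106.229 × 100% = -10.72%

-10.72 %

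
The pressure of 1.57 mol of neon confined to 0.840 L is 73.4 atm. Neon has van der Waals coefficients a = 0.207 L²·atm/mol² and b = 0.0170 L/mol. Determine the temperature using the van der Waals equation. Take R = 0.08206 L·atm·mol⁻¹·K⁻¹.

T = (P + a n²/V²)(V − nb)/(nR)
P + a n²/V² = 73.4 + (0.207)(1.57)²/(0.840)² = 74.123 atm
V − nb = 0.840 − (1.57)(0.0170) = 0.81331 L
T = (74.123)(0.81331)/((1.57)(0.08206)) = 467.9 K

T ≈ 467.9 K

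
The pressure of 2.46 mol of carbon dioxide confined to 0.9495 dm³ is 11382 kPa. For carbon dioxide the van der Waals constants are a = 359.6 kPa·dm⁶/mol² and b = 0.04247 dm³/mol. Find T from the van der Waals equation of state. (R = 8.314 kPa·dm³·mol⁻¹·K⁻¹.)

T = (P + a n²/V²)(V − nb)/(nR)
P + a n²/V² = 11382 + (359.6)(2.46)²/(0.9495)² = 13796 kPa
V − nb = 0.9495 − (2.46)(0.04247) = 0.84502 dm³
T = (13796)(0.84502)/((2.46)(8.314)) = 570.0 K

T ≈ 570.0 K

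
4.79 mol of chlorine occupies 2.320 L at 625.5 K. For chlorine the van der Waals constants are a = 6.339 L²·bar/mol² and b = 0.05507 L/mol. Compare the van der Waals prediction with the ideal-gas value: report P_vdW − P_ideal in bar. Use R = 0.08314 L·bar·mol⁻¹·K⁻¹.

ΔP ≈ -13.25 bar

Ideal: P_ideal = nRT/V = (4.79)(0.08314)(625.5)/2.320 = 107.370 bar
vdW: P = nRT/(V − nb) − a n²/V² = 249.099/2.05621 − 145.443/5.38240 = 121.145 − 27.0220 = 94.123 bar
ΔP = 94.123 − 107.370 = -13.25 bar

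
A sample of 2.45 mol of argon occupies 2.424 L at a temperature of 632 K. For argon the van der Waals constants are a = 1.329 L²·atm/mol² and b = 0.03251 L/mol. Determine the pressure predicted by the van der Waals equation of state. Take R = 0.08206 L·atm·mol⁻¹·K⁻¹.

P ≈ 52.84 atm

P = nRT/(V − nb) − a n²/V²
nRT/(V − nb) = (2.45)(0.08206)(632)/(2.424 − 2.45×0.03251) = 127.06/2.3444 = 54.197 atm
a n²/V² = (1.329)(2.45)²/(2.424)² = 1.3577 atm
P = 54.197 − 1.3577 = 52.84 atm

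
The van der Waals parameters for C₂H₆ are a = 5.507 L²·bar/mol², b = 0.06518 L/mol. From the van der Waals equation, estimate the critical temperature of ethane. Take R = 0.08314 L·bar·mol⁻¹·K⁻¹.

T_c ≈ 301.1 K

For a van der Waals gas, T_c = 8a/(27Rb).
T_c = 8×5.507/(27×0.08314×0.06518) = 44.056/0.14631 = 301.1 K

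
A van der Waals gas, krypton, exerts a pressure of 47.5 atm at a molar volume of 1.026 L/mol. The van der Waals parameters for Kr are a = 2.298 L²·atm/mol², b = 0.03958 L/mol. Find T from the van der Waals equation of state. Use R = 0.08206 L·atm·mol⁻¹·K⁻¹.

T ≈ 597.2 K

T = (P + a/V_m²)(V_m − b)/R
P + a/V_m² = 47.5 + 2.298/(1.026)² = 49.683 atm
V_m − b = 1.026 − 0.03958 = 0.98642 L/mol
T = (49.683)(0.98642)/0.08206 = 597.2 K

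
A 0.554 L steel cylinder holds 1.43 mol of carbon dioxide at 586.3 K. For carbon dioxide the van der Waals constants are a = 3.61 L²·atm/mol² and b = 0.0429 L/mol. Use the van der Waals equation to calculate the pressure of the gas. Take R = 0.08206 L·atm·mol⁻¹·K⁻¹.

P = nRT/(V − nb) − a n²/V²
nRT/(V − nb) = (1.43)(0.08206)(586.3)/(0.554 − 1.43×0.0429) = 68.800/0.49265 = 139.65 atm
a n²/V² = (3.61)(1.43)²/(0.554)² = 24.052 atm
P = 139.65 − 24.052 = 115.6 atm

P ≈ 115.6 atm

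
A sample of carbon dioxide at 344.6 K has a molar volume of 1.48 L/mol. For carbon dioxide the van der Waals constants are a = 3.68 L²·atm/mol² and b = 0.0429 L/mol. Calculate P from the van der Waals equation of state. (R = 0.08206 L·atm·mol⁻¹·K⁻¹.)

P = RT/(V_m − b) − a/V_m²
RT/(V_m − b) = (0.08206)(344.6)/(1.48 − 0.0429) = 28.278/1.4371 = 19.677 atm
a/V_m² = 3.68/(1.48)² = 1.6801 atm
P = 19.677 − 1.6801 = 18.00 atm

P ≈ 18.00 atm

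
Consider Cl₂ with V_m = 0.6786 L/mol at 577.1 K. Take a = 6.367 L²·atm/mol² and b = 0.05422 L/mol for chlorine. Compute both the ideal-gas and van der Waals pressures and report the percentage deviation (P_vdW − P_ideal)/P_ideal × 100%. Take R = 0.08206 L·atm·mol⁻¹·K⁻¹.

-11.13 %

Ideal: P_ideal = RT/V_m = (0.08206)(577.1)/0.6786 = 69.7861 atm
vdW: P = RT/(V_m − b) − a/V_m² = 47.3568/0.624380 − 6.367/0.460498 = 75.8461 − 13.8263 = 62.0198 atm
% deviation = (62.0198 − 69.7861)/69.7861 × 100% = -11.13%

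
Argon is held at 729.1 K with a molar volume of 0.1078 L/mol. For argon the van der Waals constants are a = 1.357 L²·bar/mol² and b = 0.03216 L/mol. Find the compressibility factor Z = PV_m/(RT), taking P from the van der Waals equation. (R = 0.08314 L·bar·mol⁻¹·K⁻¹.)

Z ≈ 1.218

P = RT/(V_m − b) − a/V_m² = (0.08314)(729.1)/(0.1078 − 0.03216) − 1.357/(0.1078)²
  = 60.617/0.075640 − 116.77 = 801.39 − 116.77 = 684.62 bar
Z = PV_m/(RT) = (684.62)(0.1078)/((0.08314)(729.1)) = 73.802/60.617 = 1.218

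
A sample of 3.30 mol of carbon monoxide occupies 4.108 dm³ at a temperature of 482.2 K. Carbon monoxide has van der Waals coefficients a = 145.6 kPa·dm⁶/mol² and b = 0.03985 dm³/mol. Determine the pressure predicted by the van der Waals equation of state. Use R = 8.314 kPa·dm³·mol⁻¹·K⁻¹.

P ≈ 3233 kPa

P = nRT/(V − nb) − a n²/V²
nRT/(V − nb) = (3.30)(8.314)(482.2)/(4.108 − 3.30×0.03985) = 13230/3.9765 = 3327.0 kPa
a n²/V² = (145.6)(3.30)²/(4.108)² = 93.957 kPa
P = 3327.0 − 93.957 = 3233 kPa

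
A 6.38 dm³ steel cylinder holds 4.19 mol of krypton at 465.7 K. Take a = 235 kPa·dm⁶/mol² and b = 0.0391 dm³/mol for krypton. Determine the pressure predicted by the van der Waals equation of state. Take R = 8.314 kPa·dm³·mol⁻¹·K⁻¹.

P = nRT/(V − nb) − a n²/V²
nRT/(V − nb) = (4.19)(8.314)(465.7)/(6.38 − 4.19×0.0391) = 16223/6.2162 = 2609.8 kPa
a n²/V² = (235)(4.19)²/(6.38)² = 101.36 kPa
P = 2609.8 − 101.36 = 2508 kPa

P ≈ 2508 kPa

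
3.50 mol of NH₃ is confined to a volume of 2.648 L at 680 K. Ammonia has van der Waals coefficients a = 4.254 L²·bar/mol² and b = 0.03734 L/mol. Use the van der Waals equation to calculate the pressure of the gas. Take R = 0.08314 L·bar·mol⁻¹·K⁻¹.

P = nRT/(V − nb) − a n²/V²
nRT/(V − nb) = (3.50)(0.08314)(680)/(2.648 − 3.50×0.03734) = 197.87/2.5173 = 78.604 bar
a n²/V² = (4.254)(3.50)²/(2.648)² = 7.4319 bar
P = 78.604 − 7.4319 = 71.17 bar

P ≈ 71.17 bar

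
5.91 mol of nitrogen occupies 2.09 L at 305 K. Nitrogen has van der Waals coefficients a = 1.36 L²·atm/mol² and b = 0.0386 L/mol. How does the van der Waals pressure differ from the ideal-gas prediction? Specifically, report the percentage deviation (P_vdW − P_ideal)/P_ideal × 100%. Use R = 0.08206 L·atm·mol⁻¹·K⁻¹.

Ideal: P_ideal = nRT/V = (5.91)(0.08206)(305)/2.09 = 70.7738 atm
vdW: P = nRT/(V − nb) − a n²/V² = 147.917/1.86187 − 47.5022/4.36810 = 79.4454 − 10.8748 = 68.5706 atm
% deviation = (68.5706 − 70.7738)/70.7738 × 100% = -3.11%

-3.11 %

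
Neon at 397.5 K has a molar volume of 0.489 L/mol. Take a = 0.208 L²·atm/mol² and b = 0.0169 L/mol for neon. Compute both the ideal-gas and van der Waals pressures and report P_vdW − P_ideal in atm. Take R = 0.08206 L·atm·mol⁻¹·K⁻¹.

Ideal: P_ideal = RT/V_m = (0.08206)(397.5)/0.489 = 66.7052 atm
vdW: P = RT/(V_m − b) − a/V_m² = 32.6189/0.472100 − 0.208/0.239121 = 69.0932 − 0.869853 = 68.2233 atm
ΔP = 68.2233 − 66.7052 = 1.518 atm

ΔP ≈ 1.518 atm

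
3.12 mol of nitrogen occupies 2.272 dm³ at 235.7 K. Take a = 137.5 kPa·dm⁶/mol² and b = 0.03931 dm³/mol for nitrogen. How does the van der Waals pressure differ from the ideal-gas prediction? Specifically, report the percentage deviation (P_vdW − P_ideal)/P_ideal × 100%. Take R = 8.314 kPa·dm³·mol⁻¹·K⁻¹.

Ideal: P_ideal = nRT/V = (3.12)(8.314)(235.7)/2.272 = 2691.01 kPa
vdW: P = nRT/(V − nb) − a n²/V² = 6113.98/2.14935 − 1338.48/5.16198 = 2844.57 − 259.296 = 2585.27 kPa
% deviation = (2585.27 − 2691.01)/2691.01 × 100% = -3.93%

-3.93 %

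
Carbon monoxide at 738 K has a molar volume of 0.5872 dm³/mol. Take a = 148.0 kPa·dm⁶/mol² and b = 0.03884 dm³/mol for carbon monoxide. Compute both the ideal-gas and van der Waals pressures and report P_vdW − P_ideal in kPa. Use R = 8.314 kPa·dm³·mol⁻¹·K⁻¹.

ΔP ≈ 311 kPa

Ideal: P_ideal = RT/V_m = (8.314)(738)/0.5872 = 10449.1 kPa
vdW: P = RT/(V_m − b) − a/V_m² = 6135.73/0.548360 − 148.0/0.344804 = 11189.2 − 429.229 = 10760.0 kPa
ΔP = 10760.0 − 10449.1 = 311 kPa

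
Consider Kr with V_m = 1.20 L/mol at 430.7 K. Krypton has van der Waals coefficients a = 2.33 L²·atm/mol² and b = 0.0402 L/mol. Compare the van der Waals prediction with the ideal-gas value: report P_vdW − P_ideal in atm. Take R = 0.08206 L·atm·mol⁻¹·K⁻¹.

Ideal: P_ideal = RT/V_m = (0.08206)(430.7)/1.20 = 29.4527 atm
vdW: P = RT/(V_m − b) − a/V_m² = 35.3432/1.15980 − 2.33/1.44000 = 30.4735 − 1.61806 = 28.8554 atm
ΔP = 28.8554 − 29.4527 = -0.597 atm

ΔP ≈ -0.597 atm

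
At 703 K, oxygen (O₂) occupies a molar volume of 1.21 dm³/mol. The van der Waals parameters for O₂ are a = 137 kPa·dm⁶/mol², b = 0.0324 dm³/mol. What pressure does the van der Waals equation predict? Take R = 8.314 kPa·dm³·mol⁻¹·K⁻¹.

P = RT/(V_m − b) − a/V_m²
RT/(V_m − b) = (8.314)(703)/(1.21 − 0.0324) = 5844.7/1.1776 = 4963.2 kPa
a/V_m² = 137/(1.21)² = 93.573 kPa
P = 4963.2 − 93.573 = 4870 kPa

P ≈ 4870 kPa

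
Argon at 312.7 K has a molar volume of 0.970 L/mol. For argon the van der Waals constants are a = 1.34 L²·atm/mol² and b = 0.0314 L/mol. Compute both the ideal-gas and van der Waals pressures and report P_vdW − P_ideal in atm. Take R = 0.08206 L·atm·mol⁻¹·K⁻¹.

Ideal: P_ideal = RT/V_m = (0.08206)(312.7)/0.970 = 26.4538 atm
vdW: P = RT/(V_m − b) − a/V_m² = 25.6602/0.938600 − 1.34/0.940900 = 27.3388 − 1.42417 = 25.9146 atm
ΔP = 25.9146 − 26.4538 = -0.539 atm

ΔP ≈ -0.539 atm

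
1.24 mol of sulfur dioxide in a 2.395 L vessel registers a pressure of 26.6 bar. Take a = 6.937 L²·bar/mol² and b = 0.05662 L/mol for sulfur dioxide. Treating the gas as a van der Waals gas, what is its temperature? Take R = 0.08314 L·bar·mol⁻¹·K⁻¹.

T ≈ 641.8 K

T = (P + a n²/V²)(V − nb)/(nR)
P + a n²/V² = 26.6 + (6.937)(1.24)²/(2.395)² = 28.460 bar
V − nb = 2.395 − (1.24)(0.05662) = 2.3248 L
T = (28.460)(2.3248)/((1.24)(0.08314)) = 641.8 K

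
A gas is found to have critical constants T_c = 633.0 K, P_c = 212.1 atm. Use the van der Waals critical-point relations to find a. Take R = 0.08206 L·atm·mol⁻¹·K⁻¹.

From T_c = 8a/(27Rb) and P_c = a/(27b²): a = 27 R² T_c²/(64 P_c).
a = 27×(0.08206)²×(633.0)²/(64×212.1) = 72851/13574 = 5.367 L²·atm/mol²

a ≈ 5.367 L²·atm/mol²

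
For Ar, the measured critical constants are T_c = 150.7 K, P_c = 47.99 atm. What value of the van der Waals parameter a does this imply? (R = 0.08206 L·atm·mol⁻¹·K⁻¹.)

a ≈ 1.344 L²·atm/mol²

From T_c = 8a/(27Rb) and P_c = a/(27b²): a = 27 R² T_c²/(64 P_c).
a = 27×(0.08206)²×(150.7)²/(64×47.99) = 4129.1/3071.4 = 1.344 L²·atm/mol²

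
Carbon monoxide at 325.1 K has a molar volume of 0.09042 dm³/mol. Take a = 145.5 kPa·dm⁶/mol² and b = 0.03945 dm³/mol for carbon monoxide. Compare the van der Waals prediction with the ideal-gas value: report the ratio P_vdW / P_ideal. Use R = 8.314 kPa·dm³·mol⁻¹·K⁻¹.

P_vdW / P_ideal ≈ 1.179

Ideal: P_ideal = RT/V_m = (8.314)(325.1)/0.09042 = 29892.5 kPa
vdW: P = RT/(V_m − b) − a/V_m² = 2702.88/0.0509700 − 145.5/0.00817578 = 53028.8 − 17796.5 = 35232.3 kPa
Ratio = 35232.3/29892.5 = 1.179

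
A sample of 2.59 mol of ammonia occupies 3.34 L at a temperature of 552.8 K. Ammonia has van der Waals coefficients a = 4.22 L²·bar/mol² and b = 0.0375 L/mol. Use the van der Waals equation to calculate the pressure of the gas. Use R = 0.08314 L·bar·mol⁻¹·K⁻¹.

P = nRT/(V − nb) − a n²/V²
nRT/(V − nb) = (2.59)(0.08314)(552.8)/(3.34 − 2.59×0.0375) = 119.04/3.2429 = 36.708 bar
a n²/V² = (4.22)(2.59)²/(3.34)² = 2.5376 bar
P = 36.708 − 2.5376 = 34.17 bar

P ≈ 34.17 bar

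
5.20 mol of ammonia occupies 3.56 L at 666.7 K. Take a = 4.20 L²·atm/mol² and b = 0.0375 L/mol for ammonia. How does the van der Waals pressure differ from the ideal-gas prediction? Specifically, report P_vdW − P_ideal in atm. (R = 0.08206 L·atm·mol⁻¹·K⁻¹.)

ΔP ≈ -4.330 atm

Ideal: P_ideal = nRT/V = (5.20)(0.08206)(666.7)/3.56 = 79.9126 atm
vdW: P = nRT/(V − nb) − a n²/V² = 284.489/3.36500 − 113.568/12.6736 = 84.5435 − 8.96099 = 75.5825 atm
ΔP = 75.5825 − 79.9126 = -4.330 atm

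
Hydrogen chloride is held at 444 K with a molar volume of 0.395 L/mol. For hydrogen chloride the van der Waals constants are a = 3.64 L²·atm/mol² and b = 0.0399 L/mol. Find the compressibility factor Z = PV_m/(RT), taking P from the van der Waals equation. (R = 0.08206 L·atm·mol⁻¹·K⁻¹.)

Z ≈ 0.8594

P = RT/(V_m − b) − a/V_m² = (0.08206)(444)/(0.395 − 0.0399) − 3.64/(0.395)²
  = 36.435/0.35510 − 23.330 = 102.60 − 23.330 = 79.27 atm
Z = PV_m/(RT) = (79.27)(0.395)/((0.08206)(444)) = 31.312/36.435 = 0.8594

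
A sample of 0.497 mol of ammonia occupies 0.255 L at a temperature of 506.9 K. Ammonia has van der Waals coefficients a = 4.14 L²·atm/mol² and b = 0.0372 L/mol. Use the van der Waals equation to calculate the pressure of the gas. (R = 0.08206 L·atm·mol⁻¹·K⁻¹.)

P = nRT/(V − nb) − a n²/V²
nRT/(V − nb) = (0.497)(0.08206)(506.9)/(0.255 − 0.497×0.0372) = 20.673/0.23651 = 87.409 atm
a n²/V² = (4.14)(0.497)²/(0.255)² = 15.727 atm
P = 87.409 − 15.727 = 71.68 atm

P ≈ 71.68 atm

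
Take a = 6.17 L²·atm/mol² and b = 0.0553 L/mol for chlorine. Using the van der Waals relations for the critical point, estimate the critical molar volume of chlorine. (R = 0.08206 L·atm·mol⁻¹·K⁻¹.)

For a van der Waals gas, V_m,c = 3b.
V_m,c = 3×0.0553 = 0.1659 L/mol

V_m,c ≈ 0.1659 L/mol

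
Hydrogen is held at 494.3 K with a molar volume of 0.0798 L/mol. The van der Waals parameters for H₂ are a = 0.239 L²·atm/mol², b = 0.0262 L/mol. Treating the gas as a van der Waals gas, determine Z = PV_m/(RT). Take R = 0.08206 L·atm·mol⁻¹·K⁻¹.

P = RT/(V_m − b) − a/V_m² = (0.08206)(494.3)/(0.0798 − 0.0262) − 0.239/(0.0798)²
  = 40.562/0.053600 − 37.531 = 756.75 − 37.531 = 719.22 atm
Z = PV_m/(RT) = (719.22)(0.0798)/((0.08206)(494.3)) = 57.394/40.562 = 1.415

Z ≈ 1.415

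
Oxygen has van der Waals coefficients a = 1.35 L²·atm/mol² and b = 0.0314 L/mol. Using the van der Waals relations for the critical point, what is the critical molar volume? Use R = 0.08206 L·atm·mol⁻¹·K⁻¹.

For a van der Waals gas, V_m,c = 3b.
V_m,c = 3×0.0314 = 0.09420 L/mol

V_m,c ≈ 0.09420 L/mol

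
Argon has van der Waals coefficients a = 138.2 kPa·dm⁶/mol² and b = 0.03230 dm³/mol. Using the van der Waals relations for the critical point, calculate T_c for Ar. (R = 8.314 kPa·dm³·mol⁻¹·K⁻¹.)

For a van der Waals gas, T_c = 8a/(27Rb).
T_c = 8×138.2/(27×8.314×0.03230) = 1105.6/7.2506 = 152.5 K

T_c ≈ 152.5 K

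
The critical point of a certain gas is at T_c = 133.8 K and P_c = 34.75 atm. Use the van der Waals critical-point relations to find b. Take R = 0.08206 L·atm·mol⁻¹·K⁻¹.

b ≈ 0.03950 L/mol

From T_c = 8a/(27Rb) and P_c = a/(27b²): b = R T_c/(8 P_c).
b = (0.08206)(133.8)/(8×34.75) = 10.980/278.00 = 0.03950 L/mol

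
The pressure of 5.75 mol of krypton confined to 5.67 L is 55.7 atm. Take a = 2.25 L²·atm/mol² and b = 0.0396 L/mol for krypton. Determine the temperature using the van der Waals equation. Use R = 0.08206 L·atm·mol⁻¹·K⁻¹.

T = (P + a n²/V²)(V − nb)/(nR)
P + a n²/V² = 55.7 + (2.25)(5.75)²/(5.67)² = 58.014 atm
V − nb = 5.67 − (5.75)(0.0396) = 5.4423 L
T = (58.014)(5.4423)/((5.75)(0.08206)) = 669.1 K

T ≈ 669.1 K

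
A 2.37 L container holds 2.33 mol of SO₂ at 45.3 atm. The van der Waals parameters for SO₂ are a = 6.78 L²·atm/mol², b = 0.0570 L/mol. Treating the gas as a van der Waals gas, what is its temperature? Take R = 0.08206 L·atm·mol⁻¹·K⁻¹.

T = (P + a n²/V²)(V − nb)/(nR)
P + a n²/V² = 45.3 + (6.78)(2.33)²/(2.37)² = 51.853 atm
V − nb = 2.37 − (2.33)(0.0570) = 2.2372 L
T = (51.853)(2.2372)/((2.33)(0.08206)) = 606.7 K

T ≈ 606.7 K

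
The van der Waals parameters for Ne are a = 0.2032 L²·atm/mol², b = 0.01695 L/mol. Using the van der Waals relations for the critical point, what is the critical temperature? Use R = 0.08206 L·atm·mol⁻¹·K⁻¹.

T_c ≈ 43.29 K

For a van der Waals gas, T_c = 8a/(27Rb).
T_c = 8×0.2032/(27×0.08206×0.01695) = 1.6256/0.037555 = 43.29 K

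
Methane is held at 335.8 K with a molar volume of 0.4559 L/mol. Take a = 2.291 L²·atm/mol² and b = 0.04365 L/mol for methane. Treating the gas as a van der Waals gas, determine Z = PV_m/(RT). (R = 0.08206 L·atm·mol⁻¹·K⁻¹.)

P = RT/(V_m − b) − a/V_m² = (0.08206)(335.8)/(0.4559 − 0.04365) − 2.291/(0.4559)²
  = 27.556/0.41225 − 11.023 = 66.843 − 11.023 = 55.820 atm
Z = PV_m/(RT) = (55.820)(0.4559)/((0.08206)(335.8)) = 25.448/27.556 = 0.9235

Z ≈ 0.9235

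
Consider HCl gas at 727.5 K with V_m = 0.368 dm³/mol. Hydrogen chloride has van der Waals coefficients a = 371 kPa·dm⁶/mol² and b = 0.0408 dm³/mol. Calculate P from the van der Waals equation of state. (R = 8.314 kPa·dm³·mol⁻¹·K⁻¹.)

P = RT/(V_m − b) − a/V_m²
RT/(V_m − b) = (8.314)(727.5)/(0.368 − 0.0408) = 6048.4/0.32720 = 18485 kPa
a/V_m² = 371/(0.368)² = 2739.5 kPa
P = 18485 − 2739.5 = 15746 kPa

P ≈ 15746 kPa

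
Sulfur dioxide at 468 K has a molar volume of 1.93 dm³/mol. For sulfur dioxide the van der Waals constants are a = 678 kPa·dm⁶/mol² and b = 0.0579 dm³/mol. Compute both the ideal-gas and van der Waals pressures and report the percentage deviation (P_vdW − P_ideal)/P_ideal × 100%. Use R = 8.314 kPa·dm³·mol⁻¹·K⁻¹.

-5.94 %

Ideal: P_ideal = RT/V_m = (8.314)(468)/1.93 = 2016.04 kPa
vdW: P = RT/(V_m − b) − a/V_m² = 3890.95/1.87210 − 678/3.72490 = 2078.39 − 182.018 = 1896.37 kPa
% deviation = (1896.37 − 2016.04)/2016.04 × 100% = -5.94%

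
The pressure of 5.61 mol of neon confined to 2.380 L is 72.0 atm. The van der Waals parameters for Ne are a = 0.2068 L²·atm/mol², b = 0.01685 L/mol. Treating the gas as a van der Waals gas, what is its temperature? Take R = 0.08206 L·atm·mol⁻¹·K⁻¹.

T = (P + a n²/V²)(V − nb)/(nR)
P + a n²/V² = 72.0 + (0.2068)(5.61)²/(2.380)² = 73.149 atm
V − nb = 2.380 − (5.61)(0.01685) = 2.2855 L
T = (73.149)(2.2855)/((5.61)(0.08206)) = 363.2 K

T ≈ 363.2 K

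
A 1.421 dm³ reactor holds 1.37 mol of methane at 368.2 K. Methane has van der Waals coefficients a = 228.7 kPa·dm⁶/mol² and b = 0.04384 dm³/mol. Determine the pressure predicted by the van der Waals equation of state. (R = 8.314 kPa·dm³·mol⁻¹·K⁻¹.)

P = nRT/(V − nb) − a n²/V²
nRT/(V − nb) = (1.37)(8.314)(368.2)/(1.421 − 1.37×0.04384) = 4193.9/1.3609 = 3081.7 kPa
a n²/V² = (228.7)(1.37)²/(1.421)² = 212.58 kPa
P = 3081.7 − 212.58 = 2869 kPa

P ≈ 2869 kPa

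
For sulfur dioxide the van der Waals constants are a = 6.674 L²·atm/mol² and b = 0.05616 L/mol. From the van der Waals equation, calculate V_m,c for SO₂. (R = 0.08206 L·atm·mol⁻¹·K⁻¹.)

For a van der Waals gas, V_m,c = 3b.
V_m,c = 3×0.05616 = 0.1685 L/mol

V_m,c ≈ 0.1685 L/mol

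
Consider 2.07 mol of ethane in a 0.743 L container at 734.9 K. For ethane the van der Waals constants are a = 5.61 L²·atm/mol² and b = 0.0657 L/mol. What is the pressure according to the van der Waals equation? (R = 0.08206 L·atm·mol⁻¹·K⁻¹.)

P ≈ 162.1 atm

P = nRT/(V − nb) − a n²/V²
nRT/(V − nb) = (2.07)(0.08206)(734.9)/(0.743 − 2.07×0.0657) = 124.83/0.60700 = 205.65 atm
a n²/V² = (5.61)(2.07)²/(0.743)² = 43.544 atm
P = 205.65 − 43.544 = 162.1 atm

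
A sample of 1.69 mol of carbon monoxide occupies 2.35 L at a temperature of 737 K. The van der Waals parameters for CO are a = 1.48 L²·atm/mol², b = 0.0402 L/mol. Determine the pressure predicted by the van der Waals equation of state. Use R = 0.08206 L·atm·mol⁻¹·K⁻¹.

P ≈ 44.02 atm

P = nRT/(V − nb) − a n²/V²
nRT/(V − nb) = (1.69)(0.08206)(737)/(2.35 − 1.69×0.0402) = 102.21/2.2821 = 44.788 atm
a n²/V² = (1.48)(1.69)²/(2.35)² = 0.76542 atm
P = 44.788 − 0.76542 = 44.02 atm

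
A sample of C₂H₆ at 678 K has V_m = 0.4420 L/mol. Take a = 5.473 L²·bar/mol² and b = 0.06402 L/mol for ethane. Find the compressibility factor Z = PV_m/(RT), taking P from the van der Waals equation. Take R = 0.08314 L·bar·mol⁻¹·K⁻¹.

Z ≈ 0.9497

P = RT/(V_m − b) − a/V_m² = (0.08314)(678)/(0.4420 − 0.06402) − 5.473/(0.4420)²
  = 56.369/0.37798 − 28.014 = 149.13 − 28.014 = 121.12 bar
Z = PV_m/(RT) = (121.12)(0.4420)/((0.08314)(678)) = 53.535/56.369 = 0.9497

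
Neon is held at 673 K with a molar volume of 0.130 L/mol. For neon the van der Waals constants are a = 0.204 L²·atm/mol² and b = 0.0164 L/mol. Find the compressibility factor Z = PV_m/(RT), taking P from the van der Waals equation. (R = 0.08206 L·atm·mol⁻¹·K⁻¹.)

P = RT/(V_m − b) − a/V_m² = (0.08206)(673)/(0.130 − 0.0164) − 0.204/(0.130)²
  = 55.226/0.11360 − 12.071 = 486.14 − 12.071 = 474.07 atm
Z = PV_m/(RT) = (474.07)(0.130)/((0.08206)(673)) = 61.629/55.226 = 1.116

Z ≈ 1.116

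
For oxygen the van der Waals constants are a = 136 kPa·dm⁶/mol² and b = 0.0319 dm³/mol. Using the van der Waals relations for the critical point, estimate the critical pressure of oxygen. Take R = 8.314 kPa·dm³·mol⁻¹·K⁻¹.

For a van der Waals gas, P_c = a/(27b²).
P_c = 136/(27×(0.0319)²) = 136/0.027475 = 4950 kPa

P_c ≈ 4950 kPa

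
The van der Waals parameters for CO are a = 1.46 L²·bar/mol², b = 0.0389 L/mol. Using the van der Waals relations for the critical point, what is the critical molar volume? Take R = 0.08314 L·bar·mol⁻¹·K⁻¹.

For a van der Waals gas, V_m,c = 3b.
V_m,c = 3×0.0389 = 0.1167 L/mol

V_m,c ≈ 0.1167 L/mol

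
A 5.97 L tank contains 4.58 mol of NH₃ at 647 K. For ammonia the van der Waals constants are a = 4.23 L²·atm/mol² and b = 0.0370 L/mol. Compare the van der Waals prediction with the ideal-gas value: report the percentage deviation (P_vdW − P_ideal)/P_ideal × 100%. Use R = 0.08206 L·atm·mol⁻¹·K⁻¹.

Ideal: P_ideal = nRT/V = (4.58)(0.08206)(647)/5.97 = 40.7312 atm
vdW: P = nRT/(V − nb) − a n²/V² = 243.165/5.80054 − 88.7302/35.6409 = 41.9211 − 2.48956 = 39.4315 atm
% deviation = (39.4315 − 40.7312)/40.7312 × 100% = -3.19%

-3.19 %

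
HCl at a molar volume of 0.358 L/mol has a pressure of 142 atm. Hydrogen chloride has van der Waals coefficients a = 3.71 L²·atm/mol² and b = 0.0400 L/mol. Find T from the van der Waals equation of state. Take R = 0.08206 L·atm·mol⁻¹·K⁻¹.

T = (P + a/V_m²)(V_m − b)/R
P + a/V_m² = 142 + 3.71/(0.358)² = 170.95 atm
V_m − b = 0.358 − 0.0400 = 0.31800 L/mol
T = (170.95)(0.31800)/0.08206 = 662.5 K

T ≈ 662.5 K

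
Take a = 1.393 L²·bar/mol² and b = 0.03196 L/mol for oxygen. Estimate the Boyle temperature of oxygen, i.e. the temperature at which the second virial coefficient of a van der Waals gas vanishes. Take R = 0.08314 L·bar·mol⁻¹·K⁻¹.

For a van der Waals gas the second virial coefficient B₂ = b − a/(RT) vanishes at T_B = a/(Rb).
T_B = 1.393/(0.08314×0.03196) = 1.393/0.0026572 = 524.2 K

T_B ≈ 524.2 K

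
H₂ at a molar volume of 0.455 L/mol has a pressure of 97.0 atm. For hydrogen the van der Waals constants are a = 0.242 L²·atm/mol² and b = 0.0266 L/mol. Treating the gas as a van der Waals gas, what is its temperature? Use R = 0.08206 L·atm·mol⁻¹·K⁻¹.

T = (P + a/V_m²)(V_m − b)/R
P + a/V_m² = 97.0 + 0.242/(0.455)² = 98.169 atm
V_m − b = 0.455 − 0.0266 = 0.42840 L/mol
T = (98.169)(0.42840)/0.08206 = 512.5 K

T ≈ 512.5 K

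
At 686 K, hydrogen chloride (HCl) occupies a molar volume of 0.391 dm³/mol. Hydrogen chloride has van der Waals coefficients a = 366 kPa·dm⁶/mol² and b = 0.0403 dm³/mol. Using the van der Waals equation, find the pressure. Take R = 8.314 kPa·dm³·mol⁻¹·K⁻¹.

P ≈ 13869 kPa

P = RT/(V_m − b) − a/V_m²
RT/(V_m − b) = (8.314)(686)/(0.391 − 0.0403) = 5703.4/0.35070 = 16263 kPa
a/V_m² = 366/(0.391)² = 2394.0 kPa
P = 16263 − 2394.0 = 13869 kPa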